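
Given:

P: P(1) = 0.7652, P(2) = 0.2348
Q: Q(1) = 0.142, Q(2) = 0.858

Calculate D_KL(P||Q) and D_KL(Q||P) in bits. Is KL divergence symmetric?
D_KL(P||Q) = 1.4204 bits, D_KL(Q||P) = 1.2590 bits. No, KL divergence is not symmetric.

D_KL(P||Q) = Σ P(x) log₂(P(x)/Q(x))

Computing term by term:
  P(1)·log₂(P(1)/Q(1)) = 0.7652·log₂(0.7652/0.142) = 1.85939
  P(2)·log₂(P(2)/Q(2)) = 0.2348·log₂(0.2348/0.858) = -0.43897

D_KL(P||Q) = 1.85939 - 0.43897 = 1.42042 ≈ 1.4204 bits

D_KL(Q||P) = Σ Q(x) log₂(Q(x)/P(x))

Computing term by term:
  Q(1)·log₂(Q(1)/P(1)) = 0.142·log₂(0.142/0.7652) = -0.34505
  Q(2)·log₂(Q(2)/P(2)) = 0.858·log₂(0.858/0.2348) = 1.60407

D_KL(Q||P) = -0.34505 + 1.60407 = 1.25902 ≈ 1.2590 bits

These are NOT equal (difference: 0.1614 bits). KL divergence is asymmetric: D_KL(P||Q) ≠ D_KL(Q||P) in general.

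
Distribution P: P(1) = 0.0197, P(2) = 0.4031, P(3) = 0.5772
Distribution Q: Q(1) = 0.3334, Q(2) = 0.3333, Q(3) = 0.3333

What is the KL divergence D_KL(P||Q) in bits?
0.4875 bits

D_KL(P||Q) = Σ P(x) log₂(P(x)/Q(x))

Computing term by term:
  P(1)·log₂(P(1)/Q(1)) = 0.0197·log₂(0.0197/0.3334) = -0.08040
  P(2)·log₂(P(2)/Q(2)) = 0.4031·log₂(0.4031/0.3333) = 0.11058
  P(3)·log₂(P(3)/Q(3)) = 0.5772·log₂(0.5772/0.3333) = 0.45729

D_KL(P||Q) = -0.08040 + 0.11058 + 0.45729 = 0.48747 ≈ 0.4875 bits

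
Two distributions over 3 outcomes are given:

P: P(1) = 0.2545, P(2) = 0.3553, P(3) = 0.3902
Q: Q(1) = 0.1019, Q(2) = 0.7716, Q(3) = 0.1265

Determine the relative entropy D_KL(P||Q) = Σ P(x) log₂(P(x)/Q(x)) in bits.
0.5727 bits

D_KL(P||Q) = Σ P(x) log₂(P(x)/Q(x))

Computing term by term:
  P(1)·log₂(P(1)/Q(1)) = 0.2545·log₂(0.2545/0.1019) = 0.33607
  P(2)·log₂(P(2)/Q(2)) = 0.3553·log₂(0.3553/0.7716) = -0.39752
  P(3)·log₂(P(3)/Q(3)) = 0.3902·log₂(0.3902/0.1265) = 0.63410

D_KL(P||Q) = 0.33607 - 0.39752 + 0.63410 = 0.57265 ≈ 0.5727 bits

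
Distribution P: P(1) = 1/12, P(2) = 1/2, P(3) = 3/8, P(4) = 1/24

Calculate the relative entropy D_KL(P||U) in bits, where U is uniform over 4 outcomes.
0.4796 bits

U(i) = 1/4 for all i

D_KL(P||U) = Σ P(x) log₂(P(x) / (1/4))
           = Σ P(x) log₂(P(x)) + log₂(4)
           = log₂(4) - H(P)

H(P) = -Σ P(x) log₂(P(x)):
  -P(1)·log₂(P(1)) = -(1/12)·log₂(1/12) = 0.29875
  -P(2)·log₂(P(2)) = -(1/2)·log₂(1/2) = 0.50000
  -P(3)·log₂(P(3)) = -(3/8)·log₂(3/8) = 0.53064
  -P(4)·log₂(P(4)) = -(1/24)·log₂(1/24) = 0.19104
H(P) = 0.29875 + 0.50000 + 0.53064 + 0.19104 = 1.52043 bits

log₂(4) = 2.00000 bits

D_KL(P||U) = 2.00000 - 1.52043 = 0.47957 ≈ 0.4796 bits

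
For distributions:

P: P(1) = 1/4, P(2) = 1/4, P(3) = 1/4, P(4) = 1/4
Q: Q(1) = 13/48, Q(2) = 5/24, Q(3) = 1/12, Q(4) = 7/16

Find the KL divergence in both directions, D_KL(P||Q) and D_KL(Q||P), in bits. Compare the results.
D_KL(P||Q) = 0.2313 bits, D_KL(Q||P) = 0.1976 bits. D_KL(P||Q) is larger than D_KL(Q||P) by 0.0337 bits; the two directions differ.

D_KL(P||Q) = Σ P(x) log₂(P(x)/Q(x))

Computing term by term:
  P(1)·log₂(P(1)/Q(1)) = (1/4)·log₂((1/4)/(13/48)) = -0.02887
  P(2)·log₂(P(2)/Q(2)) = (1/4)·log₂((1/4)/(5/24)) = 0.06576
  P(3)·log₂(P(3)/Q(3)) = (1/4)·log₂((1/4)/(1/12)) = 0.39624
  P(4)·log₂(P(4)/Q(4)) = (1/4)·log₂((1/4)/(7/16)) = -0.20184

D_KL(P||Q) = -0.02887 + 0.06576 + 0.39624 - 0.20184 = 0.23129 ≈ 0.2313 bits

D_KL(Q||P) = Σ Q(x) log₂(Q(x)/P(x))

Computing term by term:
  Q(1)·log₂(Q(1)/P(1)) = (13/48)·log₂((13/48)/(1/4)) = 0.03128
  Q(2)·log₂(Q(2)/P(2)) = (5/24)·log₂((5/24)/(1/4)) = -0.05480
  Q(3)·log₂(Q(3)/P(3)) = (1/12)·log₂((1/12)/(1/4)) = -0.13208
  Q(4)·log₂(Q(4)/P(4)) = (7/16)·log₂((7/16)/(1/4)) = 0.35322

D_KL(Q||P) = 0.03128 - 0.05480 - 0.13208 + 0.35322 = 0.19762 ≈ 0.1976 bits

These are NOT equal (difference: 0.0337 bits). KL divergence is asymmetric: D_KL(P||Q) ≠ D_KL(Q||P) in general.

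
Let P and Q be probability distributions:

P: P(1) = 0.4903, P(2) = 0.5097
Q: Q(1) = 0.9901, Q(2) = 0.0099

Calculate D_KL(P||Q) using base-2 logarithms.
2.4011 bits

D_KL(P||Q) = Σ P(x) log₂(P(x)/Q(x))

Computing term by term:
  P(1)·log₂(P(1)/Q(1)) = 0.4903·log₂(0.4903/0.9901) = -0.49712
  P(2)·log₂(P(2)/Q(2)) = 0.5097·log₂(0.5097/0.0099) = 2.89819

D_KL(P||Q) = -0.49712 + 2.89819 = 2.40107 ≈ 2.4011 bits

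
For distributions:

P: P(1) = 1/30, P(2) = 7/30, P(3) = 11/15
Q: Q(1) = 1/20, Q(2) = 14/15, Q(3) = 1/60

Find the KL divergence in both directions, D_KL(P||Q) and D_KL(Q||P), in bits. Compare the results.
D_KL(P||Q) = 3.5174 bits, D_KL(Q||P) = 1.8049 bits. D_KL(P||Q) is larger than D_KL(Q||P) by 1.7125 bits; the two directions differ.

D_KL(P||Q) = Σ P(x) log₂(P(x)/Q(x))

Computing term by term:
  P(1)·log₂(P(1)/Q(1)) = (1/30)·log₂((1/30)/(1/20)) = -0.01950
  P(2)·log₂(P(2)/Q(2)) = (7/30)·log₂((7/30)/(14/15)) = -0.46667
  P(3)·log₂(P(3)/Q(3)) = (11/15)·log₂((11/15)/(1/60)) = 4.00358

D_KL(P||Q) = -0.01950 - 0.46667 + 4.00358 = 3.51741 ≈ 3.5174 bits

D_KL(Q||P) = Σ Q(x) log₂(Q(x)/P(x))

Computing term by term:
  Q(1)·log₂(Q(1)/P(1)) = (1/20)·log₂((1/20)/(1/30)) = 0.02925
  Q(2)·log₂(Q(2)/P(2)) = (14/15)·log₂((14/15)/(7/30)) = 1.86667
  Q(3)·log₂(Q(3)/P(3)) = (1/60)·log₂((1/60)/(11/15)) = -0.09099

D_KL(Q||P) = 0.02925 + 1.86667 - 0.09099 = 1.80493 ≈ 1.8049 bits

These are NOT equal (difference: 1.7125 bits). KL divergence is asymmetric: D_KL(P||Q) ≠ D_KL(Q||P) in general.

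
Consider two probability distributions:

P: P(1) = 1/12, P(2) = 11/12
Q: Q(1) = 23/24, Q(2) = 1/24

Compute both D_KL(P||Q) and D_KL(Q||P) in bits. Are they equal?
D_KL(P||Q) = 3.7942 bits, D_KL(Q||P) = 3.1909 bits. No, they are not equal.

D_KL(P||Q) = Σ P(x) log₂(P(x)/Q(x))

Computing term by term:
  P(1)·log₂(P(1)/Q(1)) = (1/12)·log₂((1/12)/(23/24)) = -0.29363
  P(2)·log₂(P(2)/Q(2)) = (11/12)·log₂((11/12)/(1/24)) = 4.08781

D_KL(P||Q) = -0.29363 + 4.08781 = 3.79418 ≈ 3.7942 bits

D_KL(Q||P) = Σ Q(x) log₂(Q(x)/P(x))

Computing term by term:
  Q(1)·log₂(Q(1)/P(1)) = (23/24)·log₂((23/24)/(1/12)) = 3.37675
  Q(2)·log₂(Q(2)/P(2)) = (1/24)·log₂((1/24)/(11/12)) = -0.18581

D_KL(Q||P) = 3.37675 - 0.18581 = 3.19094 ≈ 3.1909 bits

These are NOT equal (difference: 0.6033 bits). KL divergence is asymmetric: D_KL(P||Q) ≠ D_KL(Q||P) in general.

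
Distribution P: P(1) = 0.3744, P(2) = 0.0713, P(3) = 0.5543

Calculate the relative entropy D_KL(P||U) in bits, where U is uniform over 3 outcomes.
0.3108 bits

U(i) = 1/3 for all i

D_KL(P||U) = Σ P(x) log₂(P(x) / (1/3))
           = Σ P(x) log₂(P(x)) + log₂(3)
           = log₂(3) - H(P)

H(P) = -Σ P(x) log₂(P(x)):
  -P(1)·log₂(P(1)) = -(0.3744)·log₂(0.3744) = 0.53065
  -P(2)·log₂(P(2)) = -(0.0713)·log₂(0.0713) = 0.27165
  -P(3)·log₂(P(3)) = -(0.5543)·log₂(0.5543) = 0.47185
H(P) = 0.53065 + 0.27165 + 0.47185 = 1.27415 bits

log₂(3) = 1.58496 bits

D_KL(P||U) = 1.58496 - 1.27415 = 0.31081 ≈ 0.3108 bits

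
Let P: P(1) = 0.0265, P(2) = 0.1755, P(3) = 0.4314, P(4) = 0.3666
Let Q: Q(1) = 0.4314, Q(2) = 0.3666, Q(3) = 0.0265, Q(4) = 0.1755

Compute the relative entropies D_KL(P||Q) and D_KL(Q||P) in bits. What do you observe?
D_KL(P||Q) = 1.8328 bits, D_KL(Q||P) = 1.8328 bits. The two directions give the same value here, because Q is a self-inverse relabeling of P; in general KL divergence is asymmetric.

D_KL(P||Q) = Σ P(x) log₂(P(x)/Q(x))

Computing term by term:
  P(1)·log₂(P(1)/Q(1)) = 0.0265·log₂(0.0265/0.4314) = -0.10666
  P(2)·log₂(P(2)/Q(2)) = 0.1755·log₂(0.1755/0.3666) = -0.18651
  P(3)·log₂(P(3)/Q(3)) = 0.4314·log₂(0.4314/0.0265) = 1.73637
  P(4)·log₂(P(4)/Q(4)) = 0.3666·log₂(0.3666/0.1755) = 0.38960

D_KL(P||Q) = -0.10666 - 0.18651 + 1.73637 + 0.38960 = 1.83280 ≈ 1.8328 bits

D_KL(Q||P) = Σ Q(x) log₂(Q(x)/P(x))

Computing term by term:
  Q(1)·log₂(Q(1)/P(1)) = 0.4314·log₂(0.4314/0.0265) = 1.73637
  Q(2)·log₂(Q(2)/P(2)) = 0.3666·log₂(0.3666/0.1755) = 0.38960
  Q(3)·log₂(Q(3)/P(3)) = 0.0265·log₂(0.0265/0.4314) = -0.10666
  Q(4)·log₂(Q(4)/P(4)) = 0.1755·log₂(0.1755/0.3666) = -0.18651

D_KL(Q||P) = 1.73637 + 0.38960 - 0.10666 - 0.18651 = 1.83280 ≈ 1.8328 bits

These ARE equal here. Q is P with outcomes relabeled (Q(1) = P(3), Q(2) = P(4), Q(3) = P(1), Q(4) = P(2)) by a relabeling that is its own inverse, so the two sums contain exactly the same terms in a different order. This is a special case — KL divergence is not symmetric in general: D_KL(P||Q) ≠ D_KL(Q||P) for most P, Q.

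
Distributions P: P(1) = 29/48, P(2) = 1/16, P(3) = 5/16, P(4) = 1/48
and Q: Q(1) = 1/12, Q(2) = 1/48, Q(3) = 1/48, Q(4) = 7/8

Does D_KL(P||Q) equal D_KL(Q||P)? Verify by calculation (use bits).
D_KL(P||Q) = 2.9343 bits, D_KL(Q||P) = 4.3657 bits. No — D_KL(P||Q) ≠ D_KL(Q||P) for this pair.

D_KL(P||Q) = Σ P(x) log₂(P(x)/Q(x))

Computing term by term:
  P(1)·log₂(P(1)/Q(1)) = (29/48)·log₂((29/48)/(1/12)) = 1.72670
  P(2)·log₂(P(2)/Q(2)) = (1/16)·log₂((1/16)/(1/48)) = 0.09906
  P(3)·log₂(P(3)/Q(3)) = (5/16)·log₂((5/16)/(1/48)) = 1.22090
  P(4)·log₂(P(4)/Q(4)) = (1/48)·log₂((1/48)/(7/8)) = -0.11234

D_KL(P||Q) = 1.72670 + 0.09906 + 1.22090 - 0.11234 = 2.93432 ≈ 2.9343 bits

D_KL(Q||P) = Σ Q(x) log₂(Q(x)/P(x))

Computing term by term:
  Q(1)·log₂(Q(1)/P(1)) = (1/12)·log₂((1/12)/(29/48)) = -0.23817
  Q(2)·log₂(Q(2)/P(2)) = (1/48)·log₂((1/48)/(1/16)) = -0.03302
  Q(3)·log₂(Q(3)/P(3)) = (1/48)·log₂((1/48)/(5/16)) = -0.08139
  Q(4)·log₂(Q(4)/P(4)) = (7/8)·log₂((7/8)/(1/48)) = 4.71828

D_KL(Q||P) = -0.23817 - 0.03302 - 0.08139 + 4.71828 = 4.36570 ≈ 4.3657 bits

These are NOT equal (difference: 1.4314 bits). KL divergence is asymmetric: D_KL(P||Q) ≠ D_KL(Q||P) in general.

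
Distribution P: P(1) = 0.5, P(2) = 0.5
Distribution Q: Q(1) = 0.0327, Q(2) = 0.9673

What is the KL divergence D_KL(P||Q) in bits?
1.4913 bits

D_KL(P||Q) = Σ P(x) log₂(P(x)/Q(x))

Computing term by term:
  P(1)·log₂(P(1)/Q(1)) = 0.5·log₂(0.5/0.0327) = 1.96728
  P(2)·log₂(P(2)/Q(2)) = 0.5·log₂(0.5/0.9673) = -0.47602

D_KL(P||Q) = 1.96728 - 0.47602 = 1.49126 ≈ 1.4913 bits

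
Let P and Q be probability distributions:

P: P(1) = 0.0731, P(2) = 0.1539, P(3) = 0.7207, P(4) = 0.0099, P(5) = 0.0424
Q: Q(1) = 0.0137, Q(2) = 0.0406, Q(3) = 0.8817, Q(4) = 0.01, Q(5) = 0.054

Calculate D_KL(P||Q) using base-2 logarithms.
0.2479 bits

D_KL(P||Q) = Σ P(x) log₂(P(x)/Q(x))

Computing term by term:
  P(1)·log₂(P(1)/Q(1)) = 0.0731·log₂(0.0731/0.0137) = 0.17659
  P(2)·log₂(P(2)/Q(2)) = 0.1539·log₂(0.1539/0.0406) = 0.29586
  P(3)·log₂(P(3)/Q(3)) = 0.7207·log₂(0.7207/0.8817) = -0.20964
  P(4)·log₂(P(4)/Q(4)) = 0.0099·log₂(0.0099/0.01) = -0.00014
  P(5)·log₂(P(5)/Q(5)) = 0.0424·log₂(0.0424/0.054) = -0.01479

D_KL(P||Q) = 0.17659 + 0.29586 - 0.20964 - 0.00014 - 0.01479 = 0.24788 ≈ 0.2479 bits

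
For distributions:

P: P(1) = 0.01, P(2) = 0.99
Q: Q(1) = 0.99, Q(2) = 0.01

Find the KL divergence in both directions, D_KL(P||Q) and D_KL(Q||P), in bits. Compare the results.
D_KL(P||Q) = 6.4968 bits, D_KL(Q||P) = 6.4968 bits. The two directions give exactly the same value for this pair.

D_KL(P||Q) = Σ P(x) log₂(P(x)/Q(x))

Computing term by term:
  P(1)·log₂(P(1)/Q(1)) = 0.01·log₂(0.01/0.99) = -0.06629
  P(2)·log₂(P(2)/Q(2)) = 0.99·log₂(0.99/0.01) = 6.56306

D_KL(P||Q) = -0.06629 + 6.56306 = 6.49677 ≈ 6.4968 bits

D_KL(Q||P) = Σ Q(x) log₂(Q(x)/P(x))

Computing term by term:
  Q(1)·log₂(Q(1)/P(1)) = 0.99·log₂(0.99/0.01) = 6.56306
  Q(2)·log₂(Q(2)/P(2)) = 0.01·log₂(0.01/0.99) = -0.06629

D_KL(Q||P) = 6.56306 - 0.06629 = 6.49677 ≈ 6.4968 bits

These ARE equal here. Q is P with outcomes relabeled (Q(1) = P(2), Q(2) = P(1)) by a relabeling that is its own inverse, so the two sums contain exactly the same terms in a different order. This is a special case — KL divergence is not symmetric in general: D_KL(P||Q) ≠ D_KL(Q||P) for most P, Q.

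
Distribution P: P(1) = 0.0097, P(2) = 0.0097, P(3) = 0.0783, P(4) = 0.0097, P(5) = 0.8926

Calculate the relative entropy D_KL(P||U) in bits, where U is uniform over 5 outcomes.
1.6933 bits

U(i) = 1/5 for all i

D_KL(P||U) = Σ P(x) log₂(P(x) / (1/5))
           = Σ P(x) log₂(P(x)) + log₂(5)
           = log₂(5) - H(P)

H(P) = -Σ P(x) log₂(P(x)):
  -P(1)·log₂(P(1)) = -(0.0097)·log₂(0.0097) = 0.06487
  -P(2)·log₂(P(2)) = -(0.0097)·log₂(0.0097) = 0.06487
  -P(3)·log₂(P(3)) = -(0.0783)·log₂(0.0783) = 0.28774
  -P(4)·log₂(P(4)) = -(0.0097)·log₂(0.0097) = 0.06487
  -P(5)·log₂(P(5)) = -(0.8926)·log₂(0.8926) = 0.14631
H(P) = 0.06487 + 0.06487 + 0.28774 + 0.06487 + 0.14631 = 0.62866 bits

log₂(5) = 2.32193 bits

D_KL(P||U) = 2.32193 - 0.62866 = 1.69327 ≈ 1.6933 bits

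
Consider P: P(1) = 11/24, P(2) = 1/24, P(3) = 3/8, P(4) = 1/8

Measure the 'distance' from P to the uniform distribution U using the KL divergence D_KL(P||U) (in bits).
0.3875 bits

U(i) = 1/4 for all i

D_KL(P||U) = Σ P(x) log₂(P(x) / (1/4))
           = Σ P(x) log₂(P(x)) + log₂(4)
           = log₂(4) - H(P)

H(P) = -Σ P(x) log₂(P(x)):
  -P(1)·log₂(P(1)) = -(11/24)·log₂(11/24) = 0.51587
  -P(2)·log₂(P(2)) = -(1/24)·log₂(1/24) = 0.19104
  -P(3)·log₂(P(3)) = -(3/8)·log₂(3/8) = 0.53064
  -P(4)·log₂(P(4)) = -(1/8)·log₂(1/8) = 0.37500
H(P) = 0.51587 + 0.19104 + 0.53064 + 0.37500 = 1.61255 bits

log₂(4) = 2.00000 bits

D_KL(P||U) = 2.00000 - 1.61255 = 0.38745 ≈ 0.3875 bits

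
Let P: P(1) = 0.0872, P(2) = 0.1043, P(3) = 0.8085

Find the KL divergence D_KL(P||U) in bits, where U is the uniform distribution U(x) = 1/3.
0.6900 bits

U(i) = 1/3 for all i

D_KL(P||U) = Σ P(x) log₂(P(x) / (1/3))
           = Σ P(x) log₂(P(x)) + log₂(3)
           = log₂(3) - H(P)

H(P) = -Σ P(x) log₂(P(x)):
  -P(1)·log₂(P(1)) = -(0.0872)·log₂(0.0872) = 0.30690
  -P(2)·log₂(P(2)) = -(0.1043)·log₂(0.1043) = 0.34014
  -P(3)·log₂(P(3)) = -(0.8085)·log₂(0.8085) = 0.24795
H(P) = 0.30690 + 0.34014 + 0.24795 = 0.89499 bits

log₂(3) = 1.58496 bits

D_KL(P||U) = 1.58496 - 0.89499 = 0.68997 ≈ 0.6900 bits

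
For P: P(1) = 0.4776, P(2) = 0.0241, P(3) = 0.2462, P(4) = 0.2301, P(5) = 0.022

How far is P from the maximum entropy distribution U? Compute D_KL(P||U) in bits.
0.5765 bits

U(i) = 1/5 for all i

D_KL(P||U) = Σ P(x) log₂(P(x) / (1/5))
           = Σ P(x) log₂(P(x)) + log₂(5)
           = log₂(5) - H(P)

H(P) = -Σ P(x) log₂(P(x)):
  -P(1)·log₂(P(1)) = -(0.4776)·log₂(0.4776) = 0.50918
  -P(2)·log₂(P(2)) = -(0.0241)·log₂(0.0241) = 0.12953
  -P(3)·log₂(P(3)) = -(0.2462)·log₂(0.2462) = 0.49784
  -P(4)·log₂(P(4)) = -(0.2301)·log₂(0.2301) = 0.48774
  -P(5)·log₂(P(5)) = -(0.022)·log₂(0.022) = 0.12114
H(P) = 0.50918 + 0.12953 + 0.49784 + 0.48774 + 0.12114 = 1.74543 bits

log₂(5) = 2.32193 bits

D_KL(P||U) = 2.32193 - 1.74543 = 0.57650 ≈ 0.5765 bits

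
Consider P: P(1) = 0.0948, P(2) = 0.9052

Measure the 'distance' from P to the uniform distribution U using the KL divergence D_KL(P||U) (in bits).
0.5477 bits

U(i) = 1/2 for all i

D_KL(P||U) = Σ P(x) log₂(P(x) / (1/2))
           = Σ P(x) log₂(P(x)) + log₂(2)
           = log₂(2) - H(P)

H(P) = -Σ P(x) log₂(P(x)):
  -P(1)·log₂(P(1)) = -(0.0948)·log₂(0.0948) = 0.32222
  -P(2)·log₂(P(2)) = -(0.9052)·log₂(0.9052) = 0.13007
H(P) = 0.32222 + 0.13007 = 0.45229 bits

log₂(2) = 1.00000 bits

D_KL(P||U) = 1.00000 - 0.45229 = 0.54771 ≈ 0.5477 bits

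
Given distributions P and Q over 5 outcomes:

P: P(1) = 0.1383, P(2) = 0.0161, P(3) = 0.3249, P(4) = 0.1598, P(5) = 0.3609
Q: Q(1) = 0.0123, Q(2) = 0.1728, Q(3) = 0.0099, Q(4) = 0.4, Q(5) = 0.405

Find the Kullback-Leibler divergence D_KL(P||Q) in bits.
1.7925 bits

D_KL(P||Q) = Σ P(x) log₂(P(x)/Q(x))

Computing term by term:
  P(1)·log₂(P(1)/Q(1)) = 0.1383·log₂(0.1383/0.0123) = 0.48282
  P(2)·log₂(P(2)/Q(2)) = 0.0161·log₂(0.0161/0.1728) = -0.05513
  P(3)·log₂(P(3)/Q(3)) = 0.3249·log₂(0.3249/0.0099) = 1.63633
  P(4)·log₂(P(4)/Q(4)) = 0.1598·log₂(0.1598/0.4) = -0.21153
  P(5)·log₂(P(5)/Q(5)) = 0.3609·log₂(0.3609/0.405) = -0.06003

D_KL(P||Q) = 0.48282 - 0.05513 + 1.63633 - 0.21153 - 0.06003 = 1.79246 ≈ 1.7925 bits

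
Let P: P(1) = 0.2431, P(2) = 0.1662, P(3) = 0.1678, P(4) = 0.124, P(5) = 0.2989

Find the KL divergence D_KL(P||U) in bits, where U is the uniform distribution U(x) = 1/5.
0.0693 bits

U(i) = 1/5 for all i

D_KL(P||U) = Σ P(x) log₂(P(x) / (1/5))
           = Σ P(x) log₂(P(x)) + log₂(5)
           = log₂(5) - H(P)

H(P) = -Σ P(x) log₂(P(x)):
  -P(1)·log₂(P(1)) = -(0.2431)·log₂(0.2431) = 0.49602
  -P(2)·log₂(P(2)) = -(0.1662)·log₂(0.1662) = 0.43029
  -P(3)·log₂(P(3)) = -(0.1678)·log₂(0.1678) = 0.43212
  -P(4)·log₂(P(4)) = -(0.124)·log₂(0.124) = 0.37344
  -P(5)·log₂(P(5)) = -(0.2989)·log₂(0.2989) = 0.52076
H(P) = 0.49602 + 0.43029 + 0.43212 + 0.37344 + 0.52076 = 2.25263 bits

log₂(5) = 2.32193 bits

D_KL(P||U) = 2.32193 - 2.25263 = 0.06930 ≈ 0.0693 bits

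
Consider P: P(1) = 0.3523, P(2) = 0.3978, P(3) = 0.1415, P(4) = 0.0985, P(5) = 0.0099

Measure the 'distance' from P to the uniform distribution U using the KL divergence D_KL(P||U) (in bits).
0.4682 bits

U(i) = 1/5 for all i

D_KL(P||U) = Σ P(x) log₂(P(x) / (1/5))
           = Σ P(x) log₂(P(x)) + log₂(5)
           = log₂(5) - H(P)

H(P) = -Σ P(x) log₂(P(x)):
  -P(1)·log₂(P(1)) = -(0.3523)·log₂(0.3523) = 0.53026
  -P(2)·log₂(P(2)) = -(0.3978)·log₂(0.3978) = 0.52903
  -P(3)·log₂(P(3)) = -(0.1415)·log₂(0.1415) = 0.39919
  -P(4)·log₂(P(4)) = -(0.0985)·log₂(0.0985) = 0.32936
  -P(5)·log₂(P(5)) = -(0.0099)·log₂(0.0099) = 0.06592
H(P) = 0.53026 + 0.52903 + 0.39919 + 0.32936 + 0.06592 = 1.85376 bits

log₂(5) = 2.32193 bits

D_KL(P||U) = 2.32193 - 1.85376 = 0.46817 ≈ 0.4682 bits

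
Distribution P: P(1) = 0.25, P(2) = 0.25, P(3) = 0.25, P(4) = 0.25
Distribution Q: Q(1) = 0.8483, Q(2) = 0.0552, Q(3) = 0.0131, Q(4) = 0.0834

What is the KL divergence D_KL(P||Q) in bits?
1.5637 bits

D_KL(P||Q) = Σ P(x) log₂(P(x)/Q(x))

Computing term by term:
  P(1)·log₂(P(1)/Q(1)) = 0.25·log₂(0.25/0.8483) = -0.44066
  P(2)·log₂(P(2)/Q(2)) = 0.25·log₂(0.25/0.0552) = 0.54480
  P(3)·log₂(P(3)/Q(3)) = 0.25·log₂(0.25/0.0131) = 1.06357
  P(4)·log₂(P(4)/Q(4)) = 0.25·log₂(0.25/0.0834) = 0.39595

D_KL(P||Q) = -0.44066 + 0.54480 + 1.06357 + 0.39595 = 1.56366 ≈ 1.5637 bits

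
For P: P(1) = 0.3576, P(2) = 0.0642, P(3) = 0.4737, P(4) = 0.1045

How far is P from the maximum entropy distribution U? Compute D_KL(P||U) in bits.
0.3640 bits

U(i) = 1/4 for all i

D_KL(P||U) = Σ P(x) log₂(P(x) / (1/4))
           = Σ P(x) log₂(P(x)) + log₂(4)
           = log₂(4) - H(P)

H(P) = -Σ P(x) log₂(P(x)):
  -P(1)·log₂(P(1)) = -(0.3576)·log₂(0.3576) = 0.53053
  -P(2)·log₂(P(2)) = -(0.0642)·log₂(0.0642) = 0.25431
  -P(3)·log₂(P(3)) = -(0.4737)·log₂(0.4737) = 0.51063
  -P(4)·log₂(P(4)) = -(0.1045)·log₂(0.1045) = 0.34051
H(P) = 0.53053 + 0.25431 + 0.51063 + 0.34051 = 1.63598 bits

log₂(4) = 2.00000 bits

D_KL(P||U) = 2.00000 - 1.63598 = 0.36402 ≈ 0.3640 bits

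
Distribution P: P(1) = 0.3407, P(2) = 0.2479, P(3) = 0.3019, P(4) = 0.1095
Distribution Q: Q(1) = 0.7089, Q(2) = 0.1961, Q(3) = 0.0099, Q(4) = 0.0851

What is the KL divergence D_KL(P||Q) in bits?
1.2520 bits

D_KL(P||Q) = Σ P(x) log₂(P(x)/Q(x))

Computing term by term:
  P(1)·log₂(P(1)/Q(1)) = 0.3407·log₂(0.3407/0.7089) = -0.36015
  P(2)·log₂(P(2)/Q(2)) = 0.2479·log₂(0.2479/0.1961) = 0.08383
  P(3)·log₂(P(3)/Q(3)) = 0.3019·log₂(0.3019/0.0099) = 1.48852
  P(4)·log₂(P(4)/Q(4)) = 0.1095·log₂(0.1095/0.0851) = 0.03983

D_KL(P||Q) = -0.36015 + 0.08383 + 1.48852 + 0.03983 = 1.25203 ≈ 1.2520 bits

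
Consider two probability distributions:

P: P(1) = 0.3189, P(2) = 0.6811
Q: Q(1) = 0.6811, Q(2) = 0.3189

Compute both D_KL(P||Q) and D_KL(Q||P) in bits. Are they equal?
D_KL(P||Q) = 0.3965 bits, D_KL(Q||P) = 0.3965 bits. Yes, in this case they are equal (although KL divergence is not symmetric in general).

D_KL(P||Q) = Σ P(x) log₂(P(x)/Q(x))

Computing term by term:
  P(1)·log₂(P(1)/Q(1)) = 0.3189·log₂(0.3189/0.6811) = -0.34912
  P(2)·log₂(P(2)/Q(2)) = 0.6811·log₂(0.6811/0.3189) = 0.74564

D_KL(P||Q) = -0.34912 + 0.74564 = 0.39652 ≈ 0.3965 bits

D_KL(Q||P) = Σ Q(x) log₂(Q(x)/P(x))

Computing term by term:
  Q(1)·log₂(Q(1)/P(1)) = 0.6811·log₂(0.6811/0.3189) = 0.74564
  Q(2)·log₂(Q(2)/P(2)) = 0.3189·log₂(0.3189/0.6811) = -0.34912

D_KL(Q||P) = 0.74564 - 0.34912 = 0.39652 ≈ 0.3965 bits

These ARE equal here. Q is P with outcomes relabeled (Q(1) = P(2), Q(2) = P(1)) by a relabeling that is its own inverse, so the two sums contain exactly the same terms in a different order. This is a special case — KL divergence is not symmetric in general: D_KL(P||Q) ≠ D_KL(Q||P) for most P, Q.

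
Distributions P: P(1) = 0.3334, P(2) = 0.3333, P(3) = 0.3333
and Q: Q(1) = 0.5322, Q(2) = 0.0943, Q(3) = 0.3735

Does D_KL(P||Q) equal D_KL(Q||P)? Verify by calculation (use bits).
D_KL(P||Q) = 0.3274 bits, D_KL(Q||P) = 0.2487 bits. No — D_KL(P||Q) ≠ D_KL(Q||P) for this pair.

D_KL(P||Q) = Σ P(x) log₂(P(x)/Q(x))

Computing term by term:
  P(1)·log₂(P(1)/Q(1)) = 0.3334·log₂(0.3334/0.5322) = -0.22495
  P(2)·log₂(P(2)/Q(2)) = 0.3333·log₂(0.3333/0.0943) = 0.60710
  P(3)·log₂(P(3)/Q(3)) = 0.3333·log₂(0.3333/0.3735) = -0.05476

D_KL(P||Q) = -0.22495 + 0.60710 - 0.05476 = 0.32739 ≈ 0.3274 bits

D_KL(Q||P) = Σ Q(x) log₂(Q(x)/P(x))

Computing term by term:
  Q(1)·log₂(Q(1)/P(1)) = 0.5322·log₂(0.5322/0.3334) = 0.35908
  Q(2)·log₂(Q(2)/P(2)) = 0.0943·log₂(0.0943/0.3333) = -0.17177
  Q(3)·log₂(Q(3)/P(3)) = 0.3735·log₂(0.3735/0.3333) = 0.06136

D_KL(Q||P) = 0.35908 - 0.17177 + 0.06136 = 0.24867 ≈ 0.2487 bits

These are NOT equal (difference: 0.0787 bits). KL divergence is asymmetric: D_KL(P||Q) ≠ D_KL(Q||P) in general.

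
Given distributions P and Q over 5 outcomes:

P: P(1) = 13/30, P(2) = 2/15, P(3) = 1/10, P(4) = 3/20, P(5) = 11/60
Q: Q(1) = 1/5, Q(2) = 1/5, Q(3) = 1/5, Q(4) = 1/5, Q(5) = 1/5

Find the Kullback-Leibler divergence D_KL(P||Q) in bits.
0.2201 bits

D_KL(P||Q) = Σ P(x) log₂(P(x)/Q(x))

Computing term by term:
  P(1)·log₂(P(1)/Q(1)) = (13/30)·log₂((13/30)/(1/5)) = 0.48337
  P(2)·log₂(P(2)/Q(2)) = (2/15)·log₂((2/15)/(1/5)) = -0.07800
  P(3)·log₂(P(3)/Q(3)) = (1/10)·log₂((1/10)/(1/5)) = -0.10000
  P(4)·log₂(P(4)/Q(4)) = (3/20)·log₂((3/20)/(1/5)) = -0.06226
  P(5)·log₂(P(5)/Q(5)) = (11/60)·log₂((11/60)/(1/5)) = -0.02301

D_KL(P||Q) = 0.48337 - 0.07800 - 0.10000 - 0.06226 - 0.02301 = 0.22010 ≈ 0.2201 bits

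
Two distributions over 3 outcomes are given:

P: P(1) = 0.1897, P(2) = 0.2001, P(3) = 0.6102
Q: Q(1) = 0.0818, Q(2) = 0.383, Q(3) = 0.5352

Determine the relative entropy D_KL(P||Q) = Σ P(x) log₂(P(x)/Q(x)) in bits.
0.1582 bits

D_KL(P||Q) = Σ P(x) log₂(P(x)/Q(x))

Computing term by term:
  P(1)·log₂(P(1)/Q(1)) = 0.1897·log₂(0.1897/0.0818) = 0.23021
  P(2)·log₂(P(2)/Q(2)) = 0.2001·log₂(0.2001/0.383) = -0.18742
  P(3)·log₂(P(3)/Q(3)) = 0.6102·log₂(0.6102/0.5352) = 0.11545

D_KL(P||Q) = 0.23021 - 0.18742 + 0.11545 = 0.15824 ≈ 0.1582 bits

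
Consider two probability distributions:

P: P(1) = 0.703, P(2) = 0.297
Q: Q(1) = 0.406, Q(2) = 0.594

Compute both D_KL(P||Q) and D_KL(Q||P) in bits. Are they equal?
D_KL(P||Q) = 0.2598 bits, D_KL(Q||P) = 0.2724 bits. No, they are not equal.

D_KL(P||Q) = Σ P(x) log₂(P(x)/Q(x))

Computing term by term:
  P(1)·log₂(P(1)/Q(1)) = 0.703·log₂(0.703/0.406) = 0.55681
  P(2)·log₂(P(2)/Q(2)) = 0.297·log₂(0.297/0.594) = -0.29700

D_KL(P||Q) = 0.55681 - 0.29700 = 0.25981 ≈ 0.2598 bits

D_KL(Q||P) = Σ Q(x) log₂(Q(x)/P(x))

Computing term by term:
  Q(1)·log₂(Q(1)/P(1)) = 0.406·log₂(0.406/0.703) = -0.32157
  Q(2)·log₂(Q(2)/P(2)) = 0.594·log₂(0.594/0.297) = 0.59400

D_KL(Q||P) = -0.32157 + 0.59400 = 0.27243 ≈ 0.2724 bits

These are NOT equal (difference: 0.0126 bits). KL divergence is asymmetric: D_KL(P||Q) ≠ D_KL(Q||P) in general.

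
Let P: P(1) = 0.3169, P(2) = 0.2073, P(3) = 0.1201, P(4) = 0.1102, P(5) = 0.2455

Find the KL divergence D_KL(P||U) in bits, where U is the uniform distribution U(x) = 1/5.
0.1106 bits

U(i) = 1/5 for all i

D_KL(P||U) = Σ P(x) log₂(P(x) / (1/5))
           = Σ P(x) log₂(P(x)) + log₂(5)
           = log₂(5) - H(P)

H(P) = -Σ P(x) log₂(P(x)):
  -P(1)·log₂(P(1)) = -(0.3169)·log₂(0.3169) = 0.52539
  -P(2)·log₂(P(2)) = -(0.2073)·log₂(0.2073) = 0.47061
  -P(3)·log₂(P(3)) = -(0.1201)·log₂(0.1201) = 0.36723
  -P(4)·log₂(P(4)) = -(0.1102)·log₂(0.1102) = 0.35063
  -P(5)·log₂(P(5)) = -(0.2455)·log₂(0.2455) = 0.49743
H(P) = 0.52539 + 0.47061 + 0.36723 + 0.35063 + 0.49743 = 2.21129 bits

log₂(5) = 2.32193 bits

D_KL(P||U) = 2.32193 - 2.21129 = 0.11064 ≈ 0.1106 bits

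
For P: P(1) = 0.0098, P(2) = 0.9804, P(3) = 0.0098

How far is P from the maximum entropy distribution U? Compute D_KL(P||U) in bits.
1.4262 bits

U(i) = 1/3 for all i

D_KL(P||U) = Σ P(x) log₂(P(x) / (1/3))
           = Σ P(x) log₂(P(x)) + log₂(3)
           = log₂(3) - H(P)

H(P) = -Σ P(x) log₂(P(x)):
  -P(1)·log₂(P(1)) = -(0.0098)·log₂(0.0098) = 0.06540
  -P(2)·log₂(P(2)) = -(0.9804)·log₂(0.9804) = 0.02800
  -P(3)·log₂(P(3)) = -(0.0098)·log₂(0.0098) = 0.06540
H(P) = 0.06540 + 0.02800 + 0.06540 = 0.15880 bits

log₂(3) = 1.58496 bits

D_KL(P||U) = 1.58496 - 0.15880 = 1.42616 ≈ 1.4262 bits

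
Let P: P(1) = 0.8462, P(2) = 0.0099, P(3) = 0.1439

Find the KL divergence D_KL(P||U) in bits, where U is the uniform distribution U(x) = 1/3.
0.9127 bits

U(i) = 1/3 for all i

D_KL(P||U) = Σ P(x) log₂(P(x) / (1/3))
           = Σ P(x) log₂(P(x)) + log₂(3)
           = log₂(3) - H(P)

H(P) = -Σ P(x) log₂(P(x)):
  -P(1)·log₂(P(1)) = -(0.8462)·log₂(0.8462) = 0.20387
  -P(2)·log₂(P(2)) = -(0.0099)·log₂(0.0099) = 0.06592
  -P(3)·log₂(P(3)) = -(0.1439)·log₂(0.1439) = 0.40247
H(P) = 0.20387 + 0.06592 + 0.40247 = 0.67226 bits

log₂(3) = 1.58496 bits

D_KL(P||U) = 1.58496 - 0.67226 = 0.91270 ≈ 0.9127 bits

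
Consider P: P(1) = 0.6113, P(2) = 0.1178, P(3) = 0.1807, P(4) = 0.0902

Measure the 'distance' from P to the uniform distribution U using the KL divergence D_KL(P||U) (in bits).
0.4434 bits

U(i) = 1/4 for all i

D_KL(P||U) = Σ P(x) log₂(P(x) / (1/4))
           = Σ P(x) log₂(P(x)) + log₂(4)
           = log₂(4) - H(P)

H(P) = -Σ P(x) log₂(P(x)):
  -P(1)·log₂(P(1)) = -(0.6113)·log₂(0.6113) = 0.43405
  -P(2)·log₂(P(2)) = -(0.1178)·log₂(0.1178) = 0.36348
  -P(3)·log₂(P(3)) = -(0.1807)·log₂(0.1807) = 0.44603
  -P(4)·log₂(P(4)) = -(0.0902)·log₂(0.0902) = 0.31306
H(P) = 0.43405 + 0.36348 + 0.44603 + 0.31306 = 1.55662 bits

log₂(4) = 2.00000 bits

D_KL(P||U) = 2.00000 - 1.55662 = 0.44338 ≈ 0.4434 bits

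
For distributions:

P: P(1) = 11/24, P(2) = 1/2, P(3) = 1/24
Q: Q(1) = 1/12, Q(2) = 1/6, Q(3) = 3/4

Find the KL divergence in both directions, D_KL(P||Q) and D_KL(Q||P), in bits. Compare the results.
D_KL(P||Q) = 1.7460 bits, D_KL(Q||P) = 2.6583 bits. D_KL(Q||P) is larger than D_KL(P||Q) by 0.9123 bits; the two directions differ.

D_KL(P||Q) = Σ P(x) log₂(P(x)/Q(x))

Computing term by term:
  P(1)·log₂(P(1)/Q(1)) = (11/24)·log₂((11/24)/(1/12)) = 1.12724
  P(2)·log₂(P(2)/Q(2)) = (1/2)·log₂((1/2)/(1/6)) = 0.79248
  P(3)·log₂(P(3)/Q(3)) = (1/24)·log₂((1/24)/(3/4)) = -0.17375

D_KL(P||Q) = 1.12724 + 0.79248 - 0.17375 = 1.74597 ≈ 1.7460 bits

D_KL(Q||P) = Σ Q(x) log₂(Q(x)/P(x))

Computing term by term:
  Q(1)·log₂(Q(1)/P(1)) = (1/12)·log₂((1/12)/(11/24)) = -0.20495
  Q(2)·log₂(Q(2)/P(2)) = (1/6)·log₂((1/6)/(1/2)) = -0.26416
  Q(3)·log₂(Q(3)/P(3)) = (3/4)·log₂((3/4)/(1/24)) = 3.12744

D_KL(Q||P) = -0.20495 - 0.26416 + 3.12744 = 2.65833 ≈ 2.6583 bits

These are NOT equal (difference: 0.9123 bits). KL divergence is asymmetric: D_KL(P||Q) ≠ D_KL(Q||P) in general.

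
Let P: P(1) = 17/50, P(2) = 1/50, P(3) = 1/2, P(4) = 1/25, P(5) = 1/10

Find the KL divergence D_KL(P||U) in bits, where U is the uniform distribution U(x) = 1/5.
0.6619 bits

U(i) = 1/5 for all i

D_KL(P||U) = Σ P(x) log₂(P(x) / (1/5))
           = Σ P(x) log₂(P(x)) + log₂(5)
           = log₂(5) - H(P)

H(P) = -Σ P(x) log₂(P(x)):
  -P(1)·log₂(P(1)) = -(17/50)·log₂(17/50) = 0.52917
  -P(2)·log₂(P(2)) = -(1/50)·log₂(1/50) = 0.11288
  -P(3)·log₂(P(3)) = -(1/2)·log₂(1/2) = 0.50000
  -P(4)·log₂(P(4)) = -(1/25)·log₂(1/25) = 0.18575
  -P(5)·log₂(P(5)) = -(1/10)·log₂(1/10) = 0.33219
H(P) = 0.52917 + 0.11288 + 0.50000 + 0.18575 + 0.33219 = 1.65999 bits

log₂(5) = 2.32193 bits

D_KL(P||U) = 2.32193 - 1.65999 = 0.66194 ≈ 0.6619 bits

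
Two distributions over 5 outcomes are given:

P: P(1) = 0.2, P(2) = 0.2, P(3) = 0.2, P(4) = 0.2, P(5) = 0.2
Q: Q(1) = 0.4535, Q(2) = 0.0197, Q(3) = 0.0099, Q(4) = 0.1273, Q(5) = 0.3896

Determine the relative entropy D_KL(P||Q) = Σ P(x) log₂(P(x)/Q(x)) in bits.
1.2378 bits

D_KL(P||Q) = Σ P(x) log₂(P(x)/Q(x))

Computing term by term:
  P(1)·log₂(P(1)/Q(1)) = 0.2·log₂(0.2/0.4535) = -0.23622
  P(2)·log₂(P(2)/Q(2)) = 0.2·log₂(0.2/0.0197) = 0.66875
  P(3)·log₂(P(3)/Q(3)) = 0.2·log₂(0.2/0.0099) = 0.86729
  P(4)·log₂(P(4)/Q(4)) = 0.2·log₂(0.2/0.1273) = 0.13035
  P(5)·log₂(P(5)/Q(5)) = 0.2·log₂(0.2/0.3896) = -0.19240

D_KL(P||Q) = -0.23622 + 0.66875 + 0.86729 + 0.13035 - 0.19240 = 1.23777 ≈ 1.2378 bits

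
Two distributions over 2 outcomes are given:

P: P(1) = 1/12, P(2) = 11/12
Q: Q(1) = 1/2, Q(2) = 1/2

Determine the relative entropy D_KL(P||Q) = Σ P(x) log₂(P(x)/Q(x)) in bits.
0.5862 bits

D_KL(P||Q) = Σ P(x) log₂(P(x)/Q(x))

Computing term by term:
  P(1)·log₂(P(1)/Q(1)) = (1/12)·log₂((1/12)/(1/2)) = -0.21541
  P(2)·log₂(P(2)/Q(2)) = (11/12)·log₂((11/12)/(1/2)) = 0.80160

D_KL(P||Q) = -0.21541 + 0.80160 = 0.58619 ≈ 0.5862 bits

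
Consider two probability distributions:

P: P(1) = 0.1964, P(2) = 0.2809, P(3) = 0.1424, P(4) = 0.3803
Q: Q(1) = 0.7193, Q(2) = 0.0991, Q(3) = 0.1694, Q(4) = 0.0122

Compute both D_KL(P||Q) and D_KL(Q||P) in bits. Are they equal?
D_KL(P||Q) = 1.9059 bits, D_KL(Q||P) = 1.1800 bits. No, they are not equal.

D_KL(P||Q) = Σ P(x) log₂(P(x)/Q(x))

Computing term by term:
  P(1)·log₂(P(1)/Q(1)) = 0.1964·log₂(0.1964/0.7193) = -0.36782
  P(2)·log₂(P(2)/Q(2)) = 0.2809·log₂(0.2809/0.0991) = 0.42222
  P(3)·log₂(P(3)/Q(3)) = 0.1424·log₂(0.1424/0.1694) = -0.03567
  P(4)·log₂(P(4)/Q(4)) = 0.3803·log₂(0.3803/0.0122) = 1.88712

D_KL(P||Q) = -0.36782 + 0.42222 - 0.03567 + 1.88712 = 1.90585 ≈ 1.9059 bits

D_KL(Q||P) = Σ Q(x) log₂(Q(x)/P(x))

Computing term by term:
  Q(1)·log₂(Q(1)/P(1)) = 0.7193·log₂(0.7193/0.1964) = 1.34710
  Q(2)·log₂(Q(2)/P(2)) = 0.0991·log₂(0.0991/0.2809) = -0.14896
  Q(3)·log₂(Q(3)/P(3)) = 0.1694·log₂(0.1694/0.1424) = 0.04243
  Q(4)·log₂(Q(4)/P(4)) = 0.0122·log₂(0.0122/0.3803) = -0.06054

D_KL(Q||P) = 1.34710 - 0.14896 + 0.04243 - 0.06054 = 1.18003 ≈ 1.1800 bits

These are NOT equal (difference: 0.7259 bits). KL divergence is asymmetric: D_KL(P||Q) ≠ D_KL(Q||P) in general.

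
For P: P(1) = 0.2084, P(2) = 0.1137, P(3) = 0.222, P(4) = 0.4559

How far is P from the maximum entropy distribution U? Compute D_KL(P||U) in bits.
0.1732 bits

U(i) = 1/4 for all i

D_KL(P||U) = Σ P(x) log₂(P(x) / (1/4))
           = Σ P(x) log₂(P(x)) + log₂(4)
           = log₂(4) - H(P)

H(P) = -Σ P(x) log₂(P(x)):
  -P(1)·log₂(P(1)) = -(0.2084)·log₂(0.2084) = 0.47152
  -P(2)·log₂(P(2)) = -(0.1137)·log₂(0.1137) = 0.35664
  -P(3)·log₂(P(3)) = -(0.222)·log₂(0.222) = 0.48204
  -P(4)·log₂(P(4)) = -(0.4559)·log₂(0.4559) = 0.51663
H(P) = 0.47152 + 0.35664 + 0.48204 + 0.51663 = 1.82683 bits

log₂(4) = 2.00000 bits

D_KL(P||U) = 2.00000 - 1.82683 = 0.17317 ≈ 0.1732 bits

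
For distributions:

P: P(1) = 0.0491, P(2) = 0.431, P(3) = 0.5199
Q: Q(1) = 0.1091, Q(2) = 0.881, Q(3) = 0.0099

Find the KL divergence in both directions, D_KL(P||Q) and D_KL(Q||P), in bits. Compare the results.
D_KL(P||Q) = 2.4699 bits, D_KL(Q||P) = 0.9778 bits. D_KL(P||Q) is larger than D_KL(Q||P) by 1.4921 bits; the two directions differ.

D_KL(P||Q) = Σ P(x) log₂(P(x)/Q(x))

Computing term by term:
  P(1)·log₂(P(1)/Q(1)) = 0.0491·log₂(0.0491/0.1091) = -0.05656
  P(2)·log₂(P(2)/Q(2)) = 0.431·log₂(0.431/0.881) = -0.44456
  P(3)·log₂(P(3)/Q(3)) = 0.5199·log₂(0.5199/0.0099) = 2.97105

D_KL(P||Q) = -0.05656 - 0.44456 + 2.97105 = 2.46993 ≈ 2.4699 bits

D_KL(Q||P) = Σ Q(x) log₂(Q(x)/P(x))

Computing term by term:
  Q(1)·log₂(Q(1)/P(1)) = 0.1091·log₂(0.1091/0.0491) = 0.12567
  Q(2)·log₂(Q(2)/P(2)) = 0.881·log₂(0.881/0.431) = 0.90871
  Q(3)·log₂(Q(3)/P(3)) = 0.0099·log₂(0.0099/0.5199) = -0.05658

D_KL(Q||P) = 0.12567 + 0.90871 - 0.05658 = 0.97780 ≈ 0.9778 bits

These are NOT equal (difference: 1.4921 bits). KL divergence is asymmetric: D_KL(P||Q) ≠ D_KL(Q||P) in general.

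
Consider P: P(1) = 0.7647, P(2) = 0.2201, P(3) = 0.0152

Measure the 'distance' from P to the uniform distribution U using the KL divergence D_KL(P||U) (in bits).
0.7165 bits

U(i) = 1/3 for all i

D_KL(P||U) = Σ P(x) log₂(P(x) / (1/3))
           = Σ P(x) log₂(P(x)) + log₂(3)
           = log₂(3) - H(P)

H(P) = -Σ P(x) log₂(P(x)):
  -P(1)·log₂(P(1)) = -(0.7647)·log₂(0.7647) = 0.29597
  -P(2)·log₂(P(2)) = -(0.2201)·log₂(0.2201) = 0.48065
  -P(3)·log₂(P(3)) = -(0.0152)·log₂(0.0152) = 0.09180
H(P) = 0.29597 + 0.48065 + 0.09180 = 0.86842 bits

log₂(3) = 1.58496 bits

D_KL(P||U) = 1.58496 - 0.86842 = 0.71654 ≈ 0.7165 bits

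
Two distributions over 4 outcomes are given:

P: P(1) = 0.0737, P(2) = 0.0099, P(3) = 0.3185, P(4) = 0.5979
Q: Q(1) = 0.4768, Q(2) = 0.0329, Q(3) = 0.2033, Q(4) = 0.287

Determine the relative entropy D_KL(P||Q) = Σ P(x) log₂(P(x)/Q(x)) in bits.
0.6237 bits

D_KL(P||Q) = Σ P(x) log₂(P(x)/Q(x))

Computing term by term:
  P(1)·log₂(P(1)/Q(1)) = 0.0737·log₂(0.0737/0.4768) = -0.19852
  P(2)·log₂(P(2)/Q(2)) = 0.0099·log₂(0.0099/0.0329) = -0.01715
  P(3)·log₂(P(3)/Q(3)) = 0.3185·log₂(0.3185/0.2033) = 0.20629
  P(4)·log₂(P(4)/Q(4)) = 0.5979·log₂(0.5979/0.287) = 0.63309

D_KL(P||Q) = -0.19852 - 0.01715 + 0.20629 + 0.63309 = 0.62371 ≈ 0.6237 bits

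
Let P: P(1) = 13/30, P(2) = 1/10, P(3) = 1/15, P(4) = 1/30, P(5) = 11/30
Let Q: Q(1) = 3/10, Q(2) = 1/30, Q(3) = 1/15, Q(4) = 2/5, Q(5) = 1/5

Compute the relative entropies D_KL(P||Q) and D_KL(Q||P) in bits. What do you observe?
D_KL(P||Q) = 0.5895 bits, D_KL(Q||P) = 1.0471 bits. The two directions give different values (D_KL(Q||P) exceeds D_KL(P||Q) by 0.4576 bits): KL divergence is asymmetric.

D_KL(P||Q) = Σ P(x) log₂(P(x)/Q(x))

Computing term by term:
  P(1)·log₂(P(1)/Q(1)) = (13/30)·log₂((13/30)/(3/10)) = 0.22989
  P(2)·log₂(P(2)/Q(2)) = (1/10)·log₂((1/10)/(1/30)) = 0.15850
  P(3)·log₂(P(3)/Q(3)) = (1/15)·log₂((1/15)/(1/15)) = 0.00000
  P(4)·log₂(P(4)/Q(4)) = (1/30)·log₂((1/30)/(2/5)) = -0.11950
  P(5)·log₂(P(5)/Q(5)) = (11/30)·log₂((11/30)/(1/5)) = 0.32064

D_KL(P||Q) = 0.22989 + 0.15850 + 0.00000 - 0.11950 + 0.32064 = 0.58953 ≈ 0.5895 bits

D_KL(Q||P) = Σ Q(x) log₂(Q(x)/P(x))

Computing term by term:
  Q(1)·log₂(Q(1)/P(1)) = (3/10)·log₂((3/10)/(13/30)) = -0.15915
  Q(2)·log₂(Q(2)/P(2)) = (1/30)·log₂((1/30)/(1/10)) = -0.05283
  Q(3)·log₂(Q(3)/P(3)) = (1/15)·log₂((1/15)/(1/15)) = 0.00000
  Q(4)·log₂(Q(4)/P(4)) = (2/5)·log₂((2/5)/(1/30)) = 1.43399
  Q(5)·log₂(Q(5)/P(5)) = (1/5)·log₂((1/5)/(11/30)) = -0.17489

D_KL(Q||P) = -0.15915 - 0.05283 + 0.00000 + 1.43399 - 0.17489 = 1.04712 ≈ 1.0471 bits

These are NOT equal (difference: 0.4576 bits). KL divergence is asymmetric: D_KL(P||Q) ≠ D_KL(Q||P) in general.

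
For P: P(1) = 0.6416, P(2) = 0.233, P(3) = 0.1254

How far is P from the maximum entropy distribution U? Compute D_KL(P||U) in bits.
0.3089 bits

U(i) = 1/3 for all i

D_KL(P||U) = Σ P(x) log₂(P(x) / (1/3))
           = Σ P(x) log₂(P(x)) + log₂(3)
           = log₂(3) - H(P)

H(P) = -Σ P(x) log₂(P(x)):
  -P(1)·log₂(P(1)) = -(0.6416)·log₂(0.6416) = 0.41079
  -P(2)·log₂(P(2)) = -(0.233)·log₂(0.233) = 0.48967
  -P(3)·log₂(P(3)) = -(0.1254)·log₂(0.1254) = 0.37562
H(P) = 0.41079 + 0.48967 + 0.37562 = 1.27608 bits

log₂(3) = 1.58496 bits

D_KL(P||U) = 1.58496 - 1.27608 = 0.30888 ≈ 0.3089 bits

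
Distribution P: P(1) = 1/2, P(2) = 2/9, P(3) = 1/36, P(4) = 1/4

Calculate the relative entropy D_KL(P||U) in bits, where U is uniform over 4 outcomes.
0.3742 bits

U(i) = 1/4 for all i

D_KL(P||U) = Σ P(x) log₂(P(x) / (1/4))
           = Σ P(x) log₂(P(x)) + log₂(4)
           = log₂(4) - H(P)

H(P) = -Σ P(x) log₂(P(x)):
  -P(1)·log₂(P(1)) = -(1/2)·log₂(1/2) = 0.50000
  -P(2)·log₂(P(2)) = -(2/9)·log₂(2/9) = 0.48221
  -P(3)·log₂(P(3)) = -(1/36)·log₂(1/36) = 0.14361
  -P(4)·log₂(P(4)) = -(1/4)·log₂(1/4) = 0.50000
H(P) = 0.50000 + 0.48221 + 0.14361 + 0.50000 = 1.62582 bits

log₂(4) = 2.00000 bits

D_KL(P||U) = 2.00000 - 1.62582 = 0.37418 ≈ 0.3742 bits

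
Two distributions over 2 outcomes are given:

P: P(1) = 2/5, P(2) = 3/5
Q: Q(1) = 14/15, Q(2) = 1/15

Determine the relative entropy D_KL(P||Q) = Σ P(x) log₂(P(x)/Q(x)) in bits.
1.4130 bits

D_KL(P||Q) = Σ P(x) log₂(P(x)/Q(x))

Computing term by term:
  P(1)·log₂(P(1)/Q(1)) = (2/5)·log₂((2/5)/(14/15)) = -0.48896
  P(2)·log₂(P(2)/Q(2)) = (3/5)·log₂((3/5)/(1/15)) = 1.90196

D_KL(P||Q) = -0.48896 + 1.90196 = 1.41300 ≈ 1.4130 bits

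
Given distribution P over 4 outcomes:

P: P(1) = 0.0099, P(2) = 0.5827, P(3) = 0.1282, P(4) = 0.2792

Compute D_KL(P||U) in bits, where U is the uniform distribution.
0.5862 bits

U(i) = 1/4 for all i

D_KL(P||U) = Σ P(x) log₂(P(x) / (1/4))
           = Σ P(x) log₂(P(x)) + log₂(4)
           = log₂(4) - H(P)

H(P) = -Σ P(x) log₂(P(x)):
  -P(1)·log₂(P(1)) = -(0.0099)·log₂(0.0099) = 0.06592
  -P(2)·log₂(P(2)) = -(0.5827)·log₂(0.5827) = 0.45403
  -P(3)·log₂(P(3)) = -(0.1282)·log₂(0.1282) = 0.37992
  -P(4)·log₂(P(4)) = -(0.2792)·log₂(0.2792) = 0.51390
H(P) = 0.06592 + 0.45403 + 0.37992 + 0.51390 = 1.41377 bits

log₂(4) = 2.00000 bits

D_KL(P||U) = 2.00000 - 1.41377 = 0.58623 ≈ 0.5862 bits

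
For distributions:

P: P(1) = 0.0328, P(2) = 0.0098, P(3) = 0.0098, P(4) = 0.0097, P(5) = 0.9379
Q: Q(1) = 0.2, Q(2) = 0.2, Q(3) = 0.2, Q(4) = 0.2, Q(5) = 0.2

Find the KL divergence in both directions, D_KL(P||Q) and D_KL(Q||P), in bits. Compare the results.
D_KL(P||Q) = 1.8778 bits, D_KL(Q||P) = 2.6894 bits. D_KL(Q||P) is larger than D_KL(P||Q) by 0.8116 bits; the two directions differ.

D_KL(P||Q) = Σ P(x) log₂(P(x)/Q(x))

Computing term by term:
  P(1)·log₂(P(1)/Q(1)) = 0.0328·log₂(0.0328/0.2) = -0.08555
  P(2)·log₂(P(2)/Q(2)) = 0.0098·log₂(0.0098/0.2) = -0.04264
  P(3)·log₂(P(3)/Q(3)) = 0.0098·log₂(0.0098/0.2) = -0.04264
  P(4)·log₂(P(4)/Q(4)) = 0.0097·log₂(0.0097/0.2) = -0.04235
  P(5)·log₂(P(5)/Q(5)) = 0.9379·log₂(0.9379/0.2) = 2.09099

D_KL(P||Q) = -0.08555 - 0.04264 - 0.04264 - 0.04235 + 2.09099 = 1.87781 ≈ 1.8778 bits

D_KL(Q||P) = Σ Q(x) log₂(Q(x)/P(x))

Computing term by term:
  Q(1)·log₂(Q(1)/P(1)) = 0.2·log₂(0.2/0.0328) = 0.52165
  Q(2)·log₂(Q(2)/P(2)) = 0.2·log₂(0.2/0.0098) = 0.87021
  Q(3)·log₂(Q(3)/P(3)) = 0.2·log₂(0.2/0.0098) = 0.87021
  Q(4)·log₂(Q(4)/P(4)) = 0.2·log₂(0.2/0.0097) = 0.87317
  Q(5)·log₂(Q(5)/P(5)) = 0.2·log₂(0.2/0.9379) = -0.44589

D_KL(Q||P) = 0.52165 + 0.87021 + 0.87021 + 0.87317 - 0.44589 = 2.68935 ≈ 2.6894 bits

These are NOT equal (difference: 0.8116 bits). KL divergence is asymmetric: D_KL(P||Q) ≠ D_KL(Q||P) in general.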